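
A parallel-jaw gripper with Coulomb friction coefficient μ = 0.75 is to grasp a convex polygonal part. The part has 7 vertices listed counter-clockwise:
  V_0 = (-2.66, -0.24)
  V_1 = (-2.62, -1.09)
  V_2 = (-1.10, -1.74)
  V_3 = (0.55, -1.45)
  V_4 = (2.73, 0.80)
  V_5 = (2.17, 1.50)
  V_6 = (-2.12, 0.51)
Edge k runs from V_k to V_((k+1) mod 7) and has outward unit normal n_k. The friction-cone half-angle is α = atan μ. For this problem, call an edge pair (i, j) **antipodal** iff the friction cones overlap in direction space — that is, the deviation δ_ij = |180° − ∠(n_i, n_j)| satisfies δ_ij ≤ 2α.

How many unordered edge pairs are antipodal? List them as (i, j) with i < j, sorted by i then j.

α = atan 0.75 = 36.87°;  2α = 73.74°
n_0 = (-0.9989, -0.0470)
n_1 = (-0.3932, -0.9195)
n_2 = (+0.1731, -0.9849)
n_3 = (+0.7182, -0.6958)
n_4 = (+0.7809, +0.6247)
n_5 = (-0.2249, +0.9744)
n_6 = (-0.8115, +0.5843)
  (0,1): δ = 115.85°  ·
  (0,2): δ = 82.73°  ·
  (0,3): δ = 46.79°  ✓
  (0,4): δ = 35.97°  ✓
  (0,5): δ = 100.30°  ·
  (0,6): δ = 141.55°  ·
  (1,2): δ = 146.88°  ·
  (1,3): δ = 110.94°  ·
  (1,4): δ = 28.19°  ✓
  (1,5): δ = 36.15°  ✓
  (1,6): δ = 77.40°  ·
  (2,3): δ = 144.06°  ·
  (2,4): δ = 61.31°  ✓
  (2,5): δ = 3.03°  ✓
  (2,6): δ = 44.28°  ✓
  (3,4): δ = 97.25°  ·
  (3,5): δ = 32.91°  ✓
  (3,6): δ = 8.34°  ✓
  (4,5): δ = 115.67°  ·
  (4,6): δ = 74.41°  ·
  (5,6): δ = 138.75°  ·
antipodal pairs: 9

count = 9; pairs: (0,3), (0,4), (1,4), (1,5), (2,4), (2,5), (2,6), (3,5), (3,6)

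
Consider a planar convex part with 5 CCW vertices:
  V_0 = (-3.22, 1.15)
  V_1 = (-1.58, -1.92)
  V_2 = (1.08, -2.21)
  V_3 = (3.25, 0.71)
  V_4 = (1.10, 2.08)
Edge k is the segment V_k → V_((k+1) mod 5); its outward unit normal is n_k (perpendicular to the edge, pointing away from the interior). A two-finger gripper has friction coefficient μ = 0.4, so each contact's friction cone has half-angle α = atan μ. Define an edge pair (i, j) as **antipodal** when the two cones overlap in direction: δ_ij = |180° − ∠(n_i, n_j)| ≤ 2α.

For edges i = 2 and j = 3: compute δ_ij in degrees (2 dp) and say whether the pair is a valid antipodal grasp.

α = atan 0.4 = 21.80°;  2α = 43.60°
edge 2: e_2 = (+2.17, +2.92);  n_2 = (+0.8026, -0.5965)
edge 3: e_3 = (-2.15, +1.37);  n_3 = (+0.5374, +0.8433)
∠(n_2, n_3) = 94.11°
δ = |180° − 94.11°| = 85.89°
85.89° > 2α = 43.60°  →  invalid

δ = 85.89°, invalid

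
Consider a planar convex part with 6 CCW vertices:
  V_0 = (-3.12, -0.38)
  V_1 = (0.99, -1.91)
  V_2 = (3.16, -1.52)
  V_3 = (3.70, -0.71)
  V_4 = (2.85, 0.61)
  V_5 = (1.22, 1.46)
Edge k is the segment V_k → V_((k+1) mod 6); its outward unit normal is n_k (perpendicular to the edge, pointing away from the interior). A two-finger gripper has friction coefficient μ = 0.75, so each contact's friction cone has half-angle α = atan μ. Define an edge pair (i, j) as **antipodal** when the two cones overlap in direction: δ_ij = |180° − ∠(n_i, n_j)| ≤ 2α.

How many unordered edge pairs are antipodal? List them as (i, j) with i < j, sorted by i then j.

α = atan 0.75 = 36.87°;  2α = 73.74°
n_0 = (-0.3489, -0.9372)
n_1 = (+0.1769, -0.9842)
n_2 = (+0.8321, -0.5547)
n_3 = (+0.8408, +0.5414)
n_4 = (+0.4624, +0.8867)
n_5 = (-0.3903, +0.9207)
  (0,1): δ = 149.39°  ·
  (0,2): δ = 103.27°  ·
  (0,3): δ = 36.80°  ✓
  (0,4): δ = 7.12°  ✓
  (0,5): δ = 43.39°  ✓
  (1,2): δ = 133.88°  ·
  (1,3): δ = 67.41°  ✓
  (1,4): δ = 37.73°  ✓
  (1,5): δ = 12.79°  ✓
  (2,3): δ = 113.53°  ·
  (2,4): δ = 83.85°  ·
  (2,5): δ = 33.33°  ✓
  (3,4): δ = 150.32°  ·
  (3,5): δ = 99.80°  ·
  (4,5): δ = 129.48°  ·
antipodal pairs: 7

count = 7; pairs: (0,3), (0,4), (0,5), (1,3), (1,4), (1,5), (2,5)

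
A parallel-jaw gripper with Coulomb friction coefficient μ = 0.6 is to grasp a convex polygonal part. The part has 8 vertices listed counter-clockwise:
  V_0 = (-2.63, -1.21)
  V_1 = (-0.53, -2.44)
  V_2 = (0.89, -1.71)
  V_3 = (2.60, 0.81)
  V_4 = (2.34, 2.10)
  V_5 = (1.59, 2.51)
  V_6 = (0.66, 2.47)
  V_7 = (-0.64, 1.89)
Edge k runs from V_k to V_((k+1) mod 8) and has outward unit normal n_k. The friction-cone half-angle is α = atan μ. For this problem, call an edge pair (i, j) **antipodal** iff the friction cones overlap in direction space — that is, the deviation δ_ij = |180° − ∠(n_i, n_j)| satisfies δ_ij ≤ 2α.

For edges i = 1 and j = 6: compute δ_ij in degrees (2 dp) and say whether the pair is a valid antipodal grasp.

δ = 3.16°, valid

α = atan 0.6 = 30.96°;  2α = 61.93°
edge 1: e_1 = (+1.42, +0.73);  n_1 = (+0.4572, -0.8894)
edge 6: e_6 = (-1.30, -0.58);  n_6 = (-0.4074, +0.9132)
∠(n_1, n_6) = 176.84°
δ = |180° − 176.84°| = 3.16°
3.16° ≤ 2α = 61.93°  →  valid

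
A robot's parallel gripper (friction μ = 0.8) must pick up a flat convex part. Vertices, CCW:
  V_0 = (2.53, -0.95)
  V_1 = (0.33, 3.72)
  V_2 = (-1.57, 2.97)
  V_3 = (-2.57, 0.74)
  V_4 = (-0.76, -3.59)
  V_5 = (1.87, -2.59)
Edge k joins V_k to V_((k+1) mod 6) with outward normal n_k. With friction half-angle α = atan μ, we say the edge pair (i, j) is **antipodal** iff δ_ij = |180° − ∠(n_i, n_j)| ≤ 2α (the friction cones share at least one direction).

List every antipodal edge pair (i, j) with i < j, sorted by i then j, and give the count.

count = 7; pairs: (0,2), (0,3), (1,4), (1,5), (2,4), (2,5), (3,5)

α = atan 0.8 = 38.66°;  2α = 77.32°
n_0 = (+0.9046, +0.4262)
n_1 = (-0.3672, +0.9302)
n_2 = (-0.9125, +0.4092)
n_3 = (-0.9226, -0.3857)
n_4 = (+0.3554, -0.9347)
n_5 = (+0.9277, -0.3733)
  (0,1): δ = 93.68°  ·
  (0,2): δ = 49.38°  ✓
  (0,3): δ = 2.54°  ✓
  (0,4): δ = 85.59°  ·
  (0,5): δ = 132.85°  ·
  (1,2): δ = 135.69°  ·
  (1,3): δ = 88.86°  ·
  (1,4): δ = 0.72°  ✓
  (1,5): δ = 46.54°  ✓
  (2,3): δ = 133.16°  ·
  (2,4): δ = 45.03°  ✓
  (2,5): δ = 2.23°  ✓
  (3,4): δ = 91.87°  ·
  (3,5): δ = 44.61°  ✓
  (4,5): δ = 132.74°  ·
antipodal pairs: 7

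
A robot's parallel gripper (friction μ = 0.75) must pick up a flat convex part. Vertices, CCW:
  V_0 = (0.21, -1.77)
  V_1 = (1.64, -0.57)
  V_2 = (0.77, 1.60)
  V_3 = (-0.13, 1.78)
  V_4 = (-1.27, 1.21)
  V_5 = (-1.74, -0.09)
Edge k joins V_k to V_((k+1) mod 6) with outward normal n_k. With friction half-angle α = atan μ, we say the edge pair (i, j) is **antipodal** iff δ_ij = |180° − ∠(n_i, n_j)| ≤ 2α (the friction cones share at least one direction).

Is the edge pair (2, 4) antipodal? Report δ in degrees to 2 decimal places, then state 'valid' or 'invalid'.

δ = 98.57°, invalid

α = atan 0.75 = 36.87°;  2α = 73.74°
edge 2: e_2 = (-0.90, +0.18);  n_2 = (+0.1961, +0.9806)
edge 4: e_4 = (-0.47, -1.30);  n_4 = (-0.9404, +0.3400)
∠(n_2, n_4) = 81.43°
δ = |180° − 81.43°| = 98.57°
98.57° > 2α = 73.74°  →  invalid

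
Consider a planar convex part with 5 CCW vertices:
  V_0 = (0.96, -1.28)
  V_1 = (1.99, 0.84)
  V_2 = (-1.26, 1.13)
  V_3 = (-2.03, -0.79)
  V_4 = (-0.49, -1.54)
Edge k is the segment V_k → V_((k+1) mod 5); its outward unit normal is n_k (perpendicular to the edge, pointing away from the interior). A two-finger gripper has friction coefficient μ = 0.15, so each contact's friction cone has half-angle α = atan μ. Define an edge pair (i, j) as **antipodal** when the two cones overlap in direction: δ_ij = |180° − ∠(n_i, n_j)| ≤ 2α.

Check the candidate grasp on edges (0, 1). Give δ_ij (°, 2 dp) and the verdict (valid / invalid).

δ = 69.19°, invalid

α = atan 0.15 = 8.53°;  2α = 17.06°
edge 0: e_0 = (+1.03, +2.12);  n_0 = (+0.8995, -0.4370)
edge 1: e_1 = (-3.25, +0.29);  n_1 = (+0.0889, +0.9960)
∠(n_0, n_1) = 110.81°
δ = |180° − 110.81°| = 69.19°
69.19° > 2α = 17.06°  →  invalid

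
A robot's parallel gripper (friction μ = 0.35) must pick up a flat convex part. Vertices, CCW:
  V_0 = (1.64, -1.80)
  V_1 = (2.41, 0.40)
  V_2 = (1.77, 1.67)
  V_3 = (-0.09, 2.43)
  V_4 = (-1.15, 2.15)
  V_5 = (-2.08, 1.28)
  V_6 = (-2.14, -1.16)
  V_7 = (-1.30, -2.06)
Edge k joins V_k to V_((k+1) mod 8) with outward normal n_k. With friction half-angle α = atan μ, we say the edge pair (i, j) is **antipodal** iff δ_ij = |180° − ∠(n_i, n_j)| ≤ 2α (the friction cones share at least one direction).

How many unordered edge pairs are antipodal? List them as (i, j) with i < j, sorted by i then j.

α = atan 0.35 = 19.29°;  2α = 38.58°
n_0 = (+0.9439, -0.3304)
n_1 = (+0.8930, +0.4500)
n_2 = (+0.3782, +0.9257)
n_3 = (-0.2554, +0.9668)
n_4 = (-0.6832, +0.7303)
n_5 = (-0.9997, +0.0246)
n_6 = (-0.7311, -0.6823)
n_7 = (+0.0881, -0.9961)
  (0,1): δ = 133.96°  ·
  (0,2): δ = 92.93°  ·
  (0,3): δ = 55.91°  ·
  (0,4): δ = 27.62°  ✓
  (0,5): δ = 17.88°  ✓
  (0,6): δ = 62.32°  ·
  (0,7): δ = 114.34°  ·
  (1,2): δ = 138.97°  ·
  (1,3): δ = 101.95°  ·
  (1,4): δ = 73.65°  ·
  (1,5): δ = 28.15°  ✓
  (1,6): δ = 16.28°  ✓
  (1,7): δ = 68.31°  ·
  (2,3): δ = 142.98°  ·
  (2,4): δ = 114.68°  ·
  (2,5): δ = 69.18°  ·
  (2,6): δ = 24.75°  ✓
  (2,7): δ = 27.28°  ✓
  (3,4): δ = 151.71°  ·
  (3,5): δ = 106.21°  ·
  (3,6): δ = 61.77°  ·
  (3,7): δ = 9.74°  ✓
  (4,5): δ = 134.50°  ·
  (4,6): δ = 90.07°  ·
  (4,7): δ = 38.04°  ✓
  (5,6): δ = 135.57°  ·
  (5,7): δ = 83.54°  ·
  (6,7): δ = 127.97°  ·
antipodal pairs: 8

count = 8; pairs: (0,4), (0,5), (1,5), (1,6), (2,6), (2,7), (3,7), (4,7)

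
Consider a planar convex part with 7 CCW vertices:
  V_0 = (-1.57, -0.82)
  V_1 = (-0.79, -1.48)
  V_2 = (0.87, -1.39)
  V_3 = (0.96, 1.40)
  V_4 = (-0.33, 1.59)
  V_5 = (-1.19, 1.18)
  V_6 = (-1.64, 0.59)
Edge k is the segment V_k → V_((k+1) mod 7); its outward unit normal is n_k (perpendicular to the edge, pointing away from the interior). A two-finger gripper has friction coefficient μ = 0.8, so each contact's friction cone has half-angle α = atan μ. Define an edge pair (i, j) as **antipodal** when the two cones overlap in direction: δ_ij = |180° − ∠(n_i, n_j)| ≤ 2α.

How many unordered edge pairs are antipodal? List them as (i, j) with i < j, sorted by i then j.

count = 9; pairs: (0,2), (0,3), (0,4), (1,3), (1,4), (1,5), (2,4), (2,5), (2,6)

α = atan 0.8 = 38.66°;  2α = 77.32°
n_0 = (-0.6459, -0.7634)
n_1 = (+0.0541, -0.9985)
n_2 = (+0.9995, -0.0322)
n_3 = (+0.1457, +0.9893)
n_4 = (-0.4303, +0.9027)
n_5 = (-0.7951, +0.6064)
n_6 = (-0.9988, -0.0496)
  (0,1): δ = 136.66°  ·
  (0,2): δ = 51.61°  ✓
  (0,3): δ = 31.86°  ✓
  (0,4): δ = 65.73°  ✓
  (0,5): δ = 92.90°  ·
  (0,6): δ = 133.08°  ·
  (1,2): δ = 94.95°  ·
  (1,3): δ = 11.48°  ✓
  (1,4): δ = 22.39°  ✓
  (1,5): δ = 49.56°  ✓
  (1,6): δ = 89.74°  ·
  (2,3): δ = 96.53°  ·
  (2,4): δ = 62.66°  ✓
  (2,5): δ = 35.49°  ✓
  (2,6): δ = 4.69°  ✓
  (3,4): δ = 146.13°  ·
  (3,5): δ = 118.95°  ·
  (3,6): δ = 78.78°  ·
  (4,5): δ = 152.82°  ·
  (4,6): δ = 112.65°  ·
  (5,6): δ = 139.82°  ·
antipodal pairs: 9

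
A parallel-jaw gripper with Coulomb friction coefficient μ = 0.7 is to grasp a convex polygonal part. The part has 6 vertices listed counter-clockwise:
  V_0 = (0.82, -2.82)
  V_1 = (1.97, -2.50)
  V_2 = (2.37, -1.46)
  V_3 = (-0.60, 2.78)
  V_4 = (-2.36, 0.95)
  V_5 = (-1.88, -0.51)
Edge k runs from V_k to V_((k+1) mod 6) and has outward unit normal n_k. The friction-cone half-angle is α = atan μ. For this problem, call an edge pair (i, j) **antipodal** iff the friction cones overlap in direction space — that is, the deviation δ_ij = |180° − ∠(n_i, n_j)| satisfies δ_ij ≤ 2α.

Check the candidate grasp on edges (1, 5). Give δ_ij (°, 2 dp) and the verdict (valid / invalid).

δ = 70.49°, invalid

α = atan 0.7 = 34.99°;  2α = 69.98°
edge 1: e_1 = (+0.40, +1.04);  n_1 = (+0.9333, -0.3590)
edge 5: e_5 = (+2.70, -2.31);  n_5 = (-0.6501, -0.7599)
∠(n_1, n_5) = 109.51°
δ = |180° − 109.51°| = 70.49°
70.49° > 2α = 69.98°  →  invalid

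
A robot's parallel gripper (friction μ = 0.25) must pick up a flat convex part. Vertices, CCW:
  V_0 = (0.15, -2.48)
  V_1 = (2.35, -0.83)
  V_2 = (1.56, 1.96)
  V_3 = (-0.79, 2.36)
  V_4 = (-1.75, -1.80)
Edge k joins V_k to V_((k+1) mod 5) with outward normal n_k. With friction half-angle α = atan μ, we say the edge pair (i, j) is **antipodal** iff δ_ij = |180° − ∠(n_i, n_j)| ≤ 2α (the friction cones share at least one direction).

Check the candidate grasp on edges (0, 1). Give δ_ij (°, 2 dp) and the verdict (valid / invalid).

δ = 111.06°, invalid

α = atan 0.25 = 14.04°;  2α = 28.07°
edge 0: e_0 = (+2.20, +1.65);  n_0 = (+0.6000, -0.8000)
edge 1: e_1 = (-0.79, +2.79);  n_1 = (+0.9622, +0.2724)
∠(n_0, n_1) = 68.94°
δ = |180° − 68.94°| = 111.06°
111.06° > 2α = 28.07°  →  invalid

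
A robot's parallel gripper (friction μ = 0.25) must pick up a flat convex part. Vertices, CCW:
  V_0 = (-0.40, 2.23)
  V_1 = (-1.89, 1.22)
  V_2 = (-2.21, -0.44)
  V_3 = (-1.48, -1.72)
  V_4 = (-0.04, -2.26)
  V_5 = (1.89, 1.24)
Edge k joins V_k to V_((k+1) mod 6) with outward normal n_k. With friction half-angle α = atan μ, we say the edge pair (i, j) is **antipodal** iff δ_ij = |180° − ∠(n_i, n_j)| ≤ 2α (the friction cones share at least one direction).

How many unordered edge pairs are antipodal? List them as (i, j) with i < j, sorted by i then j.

α = atan 0.25 = 14.04°;  2α = 28.07°
n_0 = (-0.5611, +0.8278)
n_1 = (-0.9819, +0.1893)
n_2 = (-0.8687, -0.4954)
n_3 = (-0.3511, -0.9363)
n_4 = (+0.8757, -0.4829)
n_5 = (+0.3968, +0.9179)
  (0,1): δ = 135.04°  ·
  (0,2): δ = 94.43°  ·
  (0,3): δ = 54.69°  ·
  (0,4): δ = 26.99°  ✓
  (0,5): δ = 122.49°  ·
  (1,2): δ = 139.39°  ·
  (1,3): δ = 99.64°  ·
  (1,4): δ = 17.96°  ✓
  (1,5): δ = 77.53°  ·
  (2,3): δ = 140.25°  ·
  (2,4): δ = 58.57°  ·
  (2,5): δ = 36.92°  ·
  (3,4): δ = 98.32°  ·
  (3,5): δ = 2.82°  ✓
  (4,5): δ = 84.51°  ·
antipodal pairs: 3

count = 3; pairs: (0,4), (1,4), (3,5)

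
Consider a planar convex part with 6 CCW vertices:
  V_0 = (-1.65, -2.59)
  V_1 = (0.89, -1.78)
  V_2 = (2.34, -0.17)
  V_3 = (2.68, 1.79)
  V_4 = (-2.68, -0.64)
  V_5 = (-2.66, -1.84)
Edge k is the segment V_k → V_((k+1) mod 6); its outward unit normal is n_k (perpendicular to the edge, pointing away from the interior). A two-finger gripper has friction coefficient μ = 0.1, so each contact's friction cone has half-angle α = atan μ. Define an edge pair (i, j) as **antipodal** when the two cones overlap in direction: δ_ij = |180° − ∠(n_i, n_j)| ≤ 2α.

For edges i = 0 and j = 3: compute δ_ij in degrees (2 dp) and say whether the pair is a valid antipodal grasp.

α = atan 0.1 = 5.71°;  2α = 11.42°
edge 0: e_0 = (+2.54, +0.81);  n_0 = (+0.3038, -0.9527)
edge 3: e_3 = (-5.36, -2.43);  n_3 = (-0.4129, +0.9108)
∠(n_0, n_3) = 173.30°
δ = |180° − 173.30°| = 6.70°
6.70° ≤ 2α = 11.42°  →  valid

δ = 6.70°, valid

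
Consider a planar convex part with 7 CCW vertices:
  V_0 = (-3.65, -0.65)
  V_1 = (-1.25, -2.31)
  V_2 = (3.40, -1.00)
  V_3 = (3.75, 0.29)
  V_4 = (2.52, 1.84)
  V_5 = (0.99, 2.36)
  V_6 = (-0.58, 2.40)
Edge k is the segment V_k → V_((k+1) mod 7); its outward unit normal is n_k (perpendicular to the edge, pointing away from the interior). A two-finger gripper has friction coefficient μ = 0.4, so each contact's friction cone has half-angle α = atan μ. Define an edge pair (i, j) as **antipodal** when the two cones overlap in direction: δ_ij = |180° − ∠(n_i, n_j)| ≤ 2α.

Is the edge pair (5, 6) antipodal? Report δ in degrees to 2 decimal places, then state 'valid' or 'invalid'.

δ = 133.73°, invalid

α = atan 0.4 = 21.80°;  2α = 43.60°
edge 5: e_5 = (-1.57, +0.04);  n_5 = (+0.0255, +0.9997)
edge 6: e_6 = (-3.07, -3.05);  n_6 = (-0.7048, +0.7094)
∠(n_5, n_6) = 46.27°
δ = |180° − 46.27°| = 133.73°
133.73° > 2α = 43.60°  →  invalid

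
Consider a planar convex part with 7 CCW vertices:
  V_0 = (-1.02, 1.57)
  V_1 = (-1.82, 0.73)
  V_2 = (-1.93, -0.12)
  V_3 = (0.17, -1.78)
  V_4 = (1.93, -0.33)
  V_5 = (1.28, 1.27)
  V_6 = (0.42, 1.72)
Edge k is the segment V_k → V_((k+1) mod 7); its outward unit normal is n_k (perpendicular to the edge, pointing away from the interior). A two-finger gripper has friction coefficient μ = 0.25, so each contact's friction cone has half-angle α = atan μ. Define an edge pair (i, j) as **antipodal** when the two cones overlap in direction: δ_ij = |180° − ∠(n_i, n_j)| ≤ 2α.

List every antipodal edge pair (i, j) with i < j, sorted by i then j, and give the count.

α = atan 0.25 = 14.04°;  2α = 28.07°
n_0 = (-0.7241, +0.6897)
n_1 = (-0.9917, +0.1283)
n_2 = (-0.6201, -0.7845)
n_3 = (+0.6359, -0.7718)
n_4 = (+0.9265, +0.3764)
n_5 = (+0.4636, +0.8860)
n_6 = (-0.1036, +0.9946)
  (0,1): δ = 143.77°  ·
  (0,2): δ = 84.72°  ·
  (0,3): δ = 6.91°  ✓
  (0,4): δ = 65.71°  ·
  (0,5): δ = 105.98°  ·
  (0,6): δ = 139.55°  ·
  (1,2): δ = 120.95°  ·
  (1,3): δ = 43.14°  ·
  (1,4): δ = 29.48°  ·
  (1,5): δ = 69.75°  ·
  (1,6): δ = 103.32°  ·
  (2,3): δ = 102.19°  ·
  (2,4): δ = 29.57°  ·
  (2,5): δ = 10.70°  ✓
  (2,6): δ = 44.27°  ·
  (3,4): δ = 107.37°  ·
  (3,5): δ = 67.10°  ·
  (3,6): δ = 33.54°  ·
  (4,5): δ = 139.73°  ·
  (4,6): δ = 106.16°  ·
  (5,6): δ = 146.43°  ·
antipodal pairs: 2

count = 2; pairs: (0,3), (2,5)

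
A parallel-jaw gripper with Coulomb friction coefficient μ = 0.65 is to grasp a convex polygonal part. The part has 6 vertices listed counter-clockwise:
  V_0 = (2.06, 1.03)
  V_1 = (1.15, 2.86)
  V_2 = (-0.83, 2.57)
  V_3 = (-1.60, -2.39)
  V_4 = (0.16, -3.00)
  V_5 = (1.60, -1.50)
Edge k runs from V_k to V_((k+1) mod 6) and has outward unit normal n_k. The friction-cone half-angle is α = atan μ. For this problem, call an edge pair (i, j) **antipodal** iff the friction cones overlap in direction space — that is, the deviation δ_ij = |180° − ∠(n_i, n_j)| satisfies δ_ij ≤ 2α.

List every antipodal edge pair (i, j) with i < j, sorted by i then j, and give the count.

count = 6; pairs: (0,2), (0,3), (1,3), (1,4), (2,4), (2,5)

α = atan 0.65 = 33.02°;  2α = 66.05°
n_0 = (+0.8954, +0.4453)
n_1 = (-0.1449, +0.9894)
n_2 = (-0.9882, +0.1534)
n_3 = (-0.3275, -0.9449)
n_4 = (+0.7214, -0.6925)
n_5 = (+0.9839, -0.1789)
  (0,1): δ = 108.11°  ·
  (0,2): δ = 35.26°  ✓
  (0,3): δ = 44.44°  ✓
  (0,4): δ = 109.73°  ·
  (0,5): δ = 143.26°  ·
  (1,2): δ = 107.16°  ·
  (1,3): δ = 27.45°  ✓
  (1,4): δ = 37.84°  ✓
  (1,5): δ = 71.36°  ·
  (2,3): δ = 100.29°  ·
  (2,4): δ = 35.01°  ✓
  (2,5): δ = 1.48°  ✓
  (3,4): δ = 114.72°  ·
  (3,5): δ = 81.19°  ·
  (4,5): δ = 146.47°  ·
antipodal pairs: 6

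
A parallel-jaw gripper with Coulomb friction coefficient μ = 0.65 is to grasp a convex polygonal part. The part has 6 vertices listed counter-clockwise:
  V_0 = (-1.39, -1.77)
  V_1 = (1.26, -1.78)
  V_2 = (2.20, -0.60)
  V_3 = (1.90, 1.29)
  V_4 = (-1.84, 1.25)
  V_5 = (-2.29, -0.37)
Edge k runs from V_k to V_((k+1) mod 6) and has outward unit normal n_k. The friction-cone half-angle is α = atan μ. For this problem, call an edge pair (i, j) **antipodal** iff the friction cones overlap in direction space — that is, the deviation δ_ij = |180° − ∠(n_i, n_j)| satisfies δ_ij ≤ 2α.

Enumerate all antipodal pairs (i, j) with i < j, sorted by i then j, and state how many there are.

count = 6; pairs: (0,3), (1,3), (1,4), (2,4), (2,5), (3,5)

α = atan 0.65 = 33.02°;  2α = 66.05°
n_0 = (-0.0038, -1.0000)
n_1 = (+0.7822, -0.6231)
n_2 = (+0.9876, +0.1568)
n_3 = (-0.0107, +0.9999)
n_4 = (-0.9635, +0.2676)
n_5 = (-0.8412, -0.5408)
  (0,1): δ = 128.32°  ·
  (0,2): δ = 80.76°  ·
  (0,3): δ = 0.83°  ✓
  (0,4): δ = 74.69°  ·
  (0,5): δ = 122.95°  ·
  (1,2): δ = 132.44°  ·
  (1,3): δ = 50.85°  ✓
  (1,4): δ = 23.02°  ✓
  (1,5): δ = 71.28°  ·
  (2,3): δ = 98.41°  ·
  (2,4): δ = 24.54°  ✓
  (2,5): δ = 23.72°  ✓
  (3,4): δ = 106.14°  ·
  (3,5): δ = 57.88°  ✓
  (4,5): δ = 131.74°  ·
antipodal pairs: 6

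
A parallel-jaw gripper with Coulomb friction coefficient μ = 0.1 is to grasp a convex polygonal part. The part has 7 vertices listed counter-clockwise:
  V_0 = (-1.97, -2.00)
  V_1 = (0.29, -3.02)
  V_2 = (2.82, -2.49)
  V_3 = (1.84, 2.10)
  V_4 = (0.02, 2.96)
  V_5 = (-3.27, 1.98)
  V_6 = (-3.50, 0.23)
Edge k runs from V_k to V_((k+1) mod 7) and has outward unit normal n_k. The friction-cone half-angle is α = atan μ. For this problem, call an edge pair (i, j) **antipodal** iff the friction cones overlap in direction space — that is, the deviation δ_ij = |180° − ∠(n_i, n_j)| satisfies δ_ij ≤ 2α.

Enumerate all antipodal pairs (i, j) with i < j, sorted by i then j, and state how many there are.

α = atan 0.1 = 5.71°;  2α = 11.42°
n_0 = (-0.4114, -0.9115)
n_1 = (+0.2050, -0.9788)
n_2 = (+0.9780, +0.2088)
n_3 = (+0.4272, +0.9041)
n_4 = (-0.2855, +0.9584)
n_5 = (-0.9915, +0.1303)
n_6 = (-0.8246, -0.5657)
  (0,1): δ = 143.88°  ·
  (0,2): δ = 53.66°  ·
  (0,3): δ = 1.00°  ✓
  (0,4): δ = 40.88°  ·
  (0,5): δ = 106.80°  ·
  (0,6): δ = 148.74°  ·
  (1,2): δ = 89.78°  ·
  (1,3): δ = 37.12°  ·
  (1,4): δ = 4.76°  ✓
  (1,5): δ = 70.68°  ·
  (1,6): δ = 112.62°  ·
  (2,3): δ = 127.34°  ·
  (2,4): δ = 85.46°  ·
  (2,5): δ = 19.54°  ·
  (2,6): δ = 22.40°  ·
  (3,4): δ = 138.12°  ·
  (3,5): δ = 72.20°  ·
  (3,6): δ = 30.25°  ·
  (4,5): δ = 114.07°  ·
  (4,6): δ = 72.13°  ·
  (5,6): δ = 138.06°  ·
antipodal pairs: 2

count = 2; pairs: (0,3), (1,4)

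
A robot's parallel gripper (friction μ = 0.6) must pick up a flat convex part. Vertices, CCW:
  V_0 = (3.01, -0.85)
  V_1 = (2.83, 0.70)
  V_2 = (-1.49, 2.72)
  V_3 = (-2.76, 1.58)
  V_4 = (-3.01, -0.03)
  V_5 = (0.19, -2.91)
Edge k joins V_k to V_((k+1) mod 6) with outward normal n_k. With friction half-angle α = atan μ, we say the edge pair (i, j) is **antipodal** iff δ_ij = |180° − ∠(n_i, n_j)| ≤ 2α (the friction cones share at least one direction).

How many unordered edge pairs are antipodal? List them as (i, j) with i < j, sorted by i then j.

α = atan 0.6 = 30.96°;  2α = 61.93°
n_0 = (+0.9933, +0.1154)
n_1 = (+0.4236, +0.9059)
n_2 = (-0.6680, +0.7442)
n_3 = (-0.9882, +0.1534)
n_4 = (-0.6690, -0.7433)
n_5 = (+0.5899, -0.8075)
  (0,1): δ = 121.68°  ·
  (0,2): δ = 54.71°  ✓
  (0,3): δ = 15.45°  ✓
  (0,4): δ = 41.39°  ✓
  (0,5): δ = 119.52°  ·
  (1,2): δ = 113.03°  ·
  (1,3): δ = 73.77°  ·
  (1,4): δ = 16.93°  ✓
  (1,5): δ = 61.21°  ✓
  (2,3): δ = 140.74°  ·
  (2,4): δ = 83.90°  ·
  (2,5): δ = 5.76°  ✓
  (3,4): δ = 123.16°  ·
  (3,5): δ = 45.03°  ✓
  (4,5): δ = 101.86°  ·
antipodal pairs: 7

count = 7; pairs: (0,2), (0,3), (0,4), (1,4), (1,5), (2,5), (3,5)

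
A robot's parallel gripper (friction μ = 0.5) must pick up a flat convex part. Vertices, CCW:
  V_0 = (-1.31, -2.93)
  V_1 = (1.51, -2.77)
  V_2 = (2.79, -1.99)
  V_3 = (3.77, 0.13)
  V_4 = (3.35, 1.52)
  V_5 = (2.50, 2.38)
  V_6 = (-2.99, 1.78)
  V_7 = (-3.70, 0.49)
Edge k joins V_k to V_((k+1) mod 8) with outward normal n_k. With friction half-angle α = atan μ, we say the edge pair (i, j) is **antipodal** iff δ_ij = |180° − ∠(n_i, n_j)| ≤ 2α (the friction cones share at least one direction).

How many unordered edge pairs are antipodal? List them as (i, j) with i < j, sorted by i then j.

count = 8; pairs: (0,4), (0,5), (1,5), (1,6), (2,6), (3,6), (3,7), (4,7)

α = atan 0.5 = 26.57°;  2α = 53.13°
n_0 = (+0.0566, -0.9984)
n_1 = (+0.5204, -0.8539)
n_2 = (+0.9077, -0.4196)
n_3 = (+0.9573, +0.2892)
n_4 = (+0.7112, +0.7030)
n_5 = (-0.1086, +0.9941)
n_6 = (-0.8761, +0.4822)
n_7 = (-0.8197, -0.5728)
  (0,1): δ = 151.89°  ·
  (0,2): δ = 118.06°  ·
  (0,3): δ = 76.43°  ·
  (0,4): δ = 48.58°  ✓
  (0,5): δ = 2.99°  ✓
  (0,6): δ = 57.92°  ·
  (0,7): δ = 121.70°  ·
  (1,2): δ = 146.17°  ·
  (1,3): δ = 104.54°  ·
  (1,4): δ = 76.69°  ·
  (1,5): δ = 25.12°  ✓
  (1,6): δ = 29.82°  ✓
  (1,7): δ = 93.59°  ·
  (2,3): δ = 138.38°  ·
  (2,4): δ = 110.53°  ·
  (2,5): δ = 58.95°  ·
  (2,6): δ = 4.02°  ✓
  (2,7): δ = 59.76°  ·
  (3,4): δ = 152.15°  ·
  (3,5): δ = 100.58°  ·
  (3,6): δ = 45.64°  ✓
  (3,7): δ = 18.13°  ✓
  (4,5): δ = 128.43°  ·
  (4,6): δ = 73.49°  ·
  (4,7): δ = 9.72°  ✓
  (5,6): δ = 125.06°  ·
  (5,7): δ = 61.29°  ·
  (6,7): δ = 116.23°  ·
antipodal pairs: 8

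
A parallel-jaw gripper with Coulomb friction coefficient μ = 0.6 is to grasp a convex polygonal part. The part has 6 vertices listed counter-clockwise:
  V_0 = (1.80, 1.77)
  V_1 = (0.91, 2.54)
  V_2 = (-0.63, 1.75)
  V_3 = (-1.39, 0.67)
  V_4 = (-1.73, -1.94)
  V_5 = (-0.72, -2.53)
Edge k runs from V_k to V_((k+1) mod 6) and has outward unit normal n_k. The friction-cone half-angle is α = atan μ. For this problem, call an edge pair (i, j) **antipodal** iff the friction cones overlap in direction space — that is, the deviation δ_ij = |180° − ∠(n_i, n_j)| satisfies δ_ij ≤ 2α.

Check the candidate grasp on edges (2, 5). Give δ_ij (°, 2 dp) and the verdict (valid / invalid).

δ = 4.76°, valid

α = atan 0.6 = 30.96°;  2α = 61.93°
edge 2: e_2 = (-0.76, -1.08);  n_2 = (-0.8178, +0.5755)
edge 5: e_5 = (+2.52, +4.30);  n_5 = (+0.8628, -0.5056)
∠(n_2, n_5) = 175.24°
δ = |180° − 175.24°| = 4.76°
4.76° ≤ 2α = 61.93°  →  valid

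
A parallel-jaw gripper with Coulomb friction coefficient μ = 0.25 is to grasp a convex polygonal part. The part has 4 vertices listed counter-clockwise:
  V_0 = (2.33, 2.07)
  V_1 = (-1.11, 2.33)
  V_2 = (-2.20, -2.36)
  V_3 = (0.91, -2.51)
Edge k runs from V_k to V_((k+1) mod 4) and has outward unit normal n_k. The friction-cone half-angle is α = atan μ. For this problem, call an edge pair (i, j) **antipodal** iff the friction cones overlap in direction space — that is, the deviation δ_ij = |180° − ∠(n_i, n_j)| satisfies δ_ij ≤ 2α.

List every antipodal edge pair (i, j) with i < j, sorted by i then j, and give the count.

α = atan 0.25 = 14.04°;  2α = 28.07°
n_0 = (+0.0754, +0.9972)
n_1 = (-0.9740, +0.2264)
n_2 = (-0.0482, -0.9988)
n_3 = (+0.9551, -0.2961)
  (0,1): δ = 98.76°  ·
  (0,2): δ = 1.56°  ✓
  (0,3): δ = 77.10°  ·
  (1,2): δ = 79.68°  ·
  (1,3): δ = 4.14°  ✓
  (2,3): δ = 104.46°  ·
antipodal pairs: 2

count = 2; pairs: (0,2), (1,3)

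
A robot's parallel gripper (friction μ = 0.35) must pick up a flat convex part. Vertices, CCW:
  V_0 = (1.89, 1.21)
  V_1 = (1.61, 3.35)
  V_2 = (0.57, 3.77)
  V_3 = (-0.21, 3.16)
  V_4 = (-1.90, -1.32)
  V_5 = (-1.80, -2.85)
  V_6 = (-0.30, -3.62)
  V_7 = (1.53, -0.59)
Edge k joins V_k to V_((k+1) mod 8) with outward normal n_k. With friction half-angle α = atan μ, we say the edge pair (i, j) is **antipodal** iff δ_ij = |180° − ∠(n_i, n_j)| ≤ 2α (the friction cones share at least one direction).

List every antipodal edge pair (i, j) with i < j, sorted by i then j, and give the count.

α = atan 0.35 = 19.29°;  2α = 38.58°
n_0 = (+0.9915, +0.1297)
n_1 = (+0.3745, +0.9272)
n_2 = (-0.6160, +0.7877)
n_3 = (-0.9356, +0.3530)
n_4 = (-0.9979, -0.0652)
n_5 = (-0.4567, -0.8896)
n_6 = (+0.8560, -0.5170)
n_7 = (+0.9806, -0.1961)
  (0,1): δ = 119.45°  ·
  (0,2): δ = 59.43°  ·
  (0,3): δ = 28.12°  ✓
  (0,4): δ = 3.71°  ✓
  (0,5): δ = 55.37°  ·
  (0,6): δ = 141.42°  ·
  (0,7): δ = 161.24°  ·
  (1,2): δ = 119.98°  ·
  (1,3): δ = 88.68°  ·
  (1,4): δ = 64.27°  ·
  (1,5): δ = 5.18°  ✓
  (1,6): δ = 80.86°  ·
  (1,7): δ = 100.68°  ·
  (2,3): δ = 148.70°  ·
  (2,4): δ = 124.29°  ·
  (2,5): δ = 65.20°  ·
  (2,6): δ = 20.84°  ✓
  (2,7): δ = 40.66°  ·
  (3,4): δ = 155.59°  ·
  (3,5): δ = 96.50°  ·
  (3,6): δ = 10.46°  ✓
  (3,7): δ = 9.36°  ✓
  (4,5): δ = 120.91°  ·
  (4,6): δ = 34.87°  ✓
  (4,7): δ = 15.05°  ✓
  (5,6): δ = 93.96°  ·
  (5,7): δ = 74.14°  ·
  (6,7): δ = 160.18°  ·
antipodal pairs: 8

count = 8; pairs: (0,3), (0,4), (1,5), (2,6), (3,6), (3,7), (4,6), (4,7)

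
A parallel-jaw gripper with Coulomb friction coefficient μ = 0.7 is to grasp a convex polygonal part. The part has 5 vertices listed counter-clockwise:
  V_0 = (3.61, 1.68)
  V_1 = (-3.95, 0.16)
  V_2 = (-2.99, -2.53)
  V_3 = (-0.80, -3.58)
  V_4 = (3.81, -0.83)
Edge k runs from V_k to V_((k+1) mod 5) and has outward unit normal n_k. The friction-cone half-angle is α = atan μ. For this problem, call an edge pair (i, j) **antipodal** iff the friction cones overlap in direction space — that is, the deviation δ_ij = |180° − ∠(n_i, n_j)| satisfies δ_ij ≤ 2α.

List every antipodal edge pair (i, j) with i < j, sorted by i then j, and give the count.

α = atan 0.7 = 34.99°;  2α = 69.98°
n_0 = (-0.1971, +0.9804)
n_1 = (-0.9418, -0.3361)
n_2 = (-0.4323, -0.9017)
n_3 = (+0.5123, -0.8588)
n_4 = (+0.9968, +0.0794)
  (0,1): δ = 81.73°  ·
  (0,2): δ = 36.98°  ✓
  (0,3): δ = 19.45°  ✓
  (0,4): δ = 83.19°  ·
  (1,2): δ = 135.26°  ·
  (1,3): δ = 78.82°  ·
  (1,4): δ = 15.08°  ✓
  (2,3): δ = 123.57°  ·
  (2,4): δ = 59.83°  ✓
  (3,4): δ = 116.26°  ·
antipodal pairs: 4

count = 4; pairs: (0,2), (0,3), (1,4), (2,4)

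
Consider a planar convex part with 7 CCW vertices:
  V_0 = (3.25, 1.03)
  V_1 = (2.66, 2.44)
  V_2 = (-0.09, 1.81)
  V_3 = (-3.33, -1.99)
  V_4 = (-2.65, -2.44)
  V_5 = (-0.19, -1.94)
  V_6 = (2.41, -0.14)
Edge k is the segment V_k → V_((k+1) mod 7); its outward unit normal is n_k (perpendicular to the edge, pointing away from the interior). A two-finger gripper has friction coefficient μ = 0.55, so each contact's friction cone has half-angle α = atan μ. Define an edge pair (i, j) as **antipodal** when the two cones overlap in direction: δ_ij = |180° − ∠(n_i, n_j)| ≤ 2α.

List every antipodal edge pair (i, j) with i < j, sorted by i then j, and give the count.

count = 8; pairs: (0,3), (1,3), (1,4), (1,5), (1,6), (2,4), (2,5), (2,6)

α = atan 0.55 = 28.81°;  2α = 57.62°
n_0 = (+0.9225, +0.3860)
n_1 = (-0.2233, +0.9747)
n_2 = (-0.7610, +0.6488)
n_3 = (-0.5519, -0.8339)
n_4 = (+0.1992, -0.9800)
n_5 = (+0.5692, -0.8222)
n_6 = (+0.8123, -0.5832)
  (0,1): δ = 99.80°  ·
  (0,2): δ = 63.16°  ·
  (0,3): δ = 33.80°  ✓
  (0,4): δ = 78.78°  ·
  (0,5): δ = 101.99°  ·
  (0,6): δ = 121.62°  ·
  (1,2): δ = 143.36°  ·
  (1,3): δ = 46.40°  ✓
  (1,4): δ = 1.41°  ✓
  (1,5): δ = 21.79°  ✓
  (1,6): δ = 41.42°  ✓
  (2,3): δ = 83.04°  ·
  (2,4): δ = 38.06°  ✓
  (2,5): δ = 14.85°  ✓
  (2,6): δ = 4.78°  ✓
  (3,4): δ = 135.02°  ·
  (3,5): δ = 111.81°  ·
  (3,6): δ = 92.18°  ·
  (4,5): δ = 156.79°  ·
  (4,6): δ = 137.17°  ·
  (5,6): δ = 160.37°  ·
antipodal pairs: 8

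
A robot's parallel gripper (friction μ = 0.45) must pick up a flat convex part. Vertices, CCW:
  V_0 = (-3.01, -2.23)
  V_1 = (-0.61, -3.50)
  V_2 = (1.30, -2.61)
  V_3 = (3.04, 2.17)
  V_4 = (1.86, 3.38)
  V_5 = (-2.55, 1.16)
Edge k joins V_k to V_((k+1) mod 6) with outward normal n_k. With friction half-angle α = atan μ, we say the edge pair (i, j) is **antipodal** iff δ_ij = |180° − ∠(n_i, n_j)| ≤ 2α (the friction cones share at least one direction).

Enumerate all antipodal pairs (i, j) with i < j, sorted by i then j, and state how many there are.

count = 4; pairs: (0,3), (1,4), (2,4), (2,5)

α = atan 0.45 = 24.23°;  2α = 48.46°
n_0 = (-0.4677, -0.8839)
n_1 = (+0.4224, -0.9064)
n_2 = (+0.9397, -0.3421)
n_3 = (+0.7159, +0.6982)
n_4 = (-0.4496, +0.8932)
n_5 = (-0.9909, +0.1345)
  (0,1): δ = 127.13°  ·
  (0,2): δ = 82.12°  ·
  (0,3): δ = 17.83°  ✓
  (0,4): δ = 54.61°  ·
  (0,5): δ = 110.16°  ·
  (1,2): δ = 134.99°  ·
  (1,3): δ = 70.70°  ·
  (1,4): δ = 1.74°  ✓
  (1,5): δ = 57.29°  ·
  (2,3): δ = 115.72°  ·
  (2,4): δ = 43.28°  ✓
  (2,5): δ = 12.27°  ✓
  (3,4): δ = 107.56°  ·
  (3,5): δ = 52.01°  ·
  (4,5): δ = 124.45°  ·
antipodal pairs: 4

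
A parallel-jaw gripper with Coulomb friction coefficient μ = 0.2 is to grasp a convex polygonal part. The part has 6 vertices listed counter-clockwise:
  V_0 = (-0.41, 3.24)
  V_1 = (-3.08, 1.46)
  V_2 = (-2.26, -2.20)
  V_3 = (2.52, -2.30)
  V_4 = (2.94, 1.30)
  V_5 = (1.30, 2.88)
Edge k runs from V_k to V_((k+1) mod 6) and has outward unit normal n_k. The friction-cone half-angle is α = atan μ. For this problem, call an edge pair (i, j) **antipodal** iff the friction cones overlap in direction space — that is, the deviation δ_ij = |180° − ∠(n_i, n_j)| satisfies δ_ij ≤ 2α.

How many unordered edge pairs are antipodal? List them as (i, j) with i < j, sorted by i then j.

count = 2; pairs: (1,3), (2,5)

α = atan 0.2 = 11.31°;  2α = 22.62°
n_0 = (-0.5547, +0.8321)
n_1 = (-0.9758, -0.2186)
n_2 = (-0.0209, -0.9998)
n_3 = (+0.9933, -0.1159)
n_4 = (+0.6938, +0.7202)
n_5 = (+0.2060, +0.9785)
  (0,1): δ = 111.06°  ·
  (0,2): δ = 34.89°  ·
  (0,3): δ = 49.66°  ·
  (0,4): δ = 102.38°  ·
  (0,5): δ = 134.42°  ·
  (1,2): δ = 103.83°  ·
  (1,3): δ = 19.28°  ✓
  (1,4): δ = 33.44°  ·
  (1,5): δ = 65.48°  ·
  (2,3): δ = 95.46°  ·
  (2,4): δ = 42.73°  ·
  (2,5): δ = 10.69°  ✓
  (3,4): δ = 127.28°  ·
  (3,5): δ = 95.23°  ·
  (4,5): δ = 147.96°  ·
antipodal pairs: 2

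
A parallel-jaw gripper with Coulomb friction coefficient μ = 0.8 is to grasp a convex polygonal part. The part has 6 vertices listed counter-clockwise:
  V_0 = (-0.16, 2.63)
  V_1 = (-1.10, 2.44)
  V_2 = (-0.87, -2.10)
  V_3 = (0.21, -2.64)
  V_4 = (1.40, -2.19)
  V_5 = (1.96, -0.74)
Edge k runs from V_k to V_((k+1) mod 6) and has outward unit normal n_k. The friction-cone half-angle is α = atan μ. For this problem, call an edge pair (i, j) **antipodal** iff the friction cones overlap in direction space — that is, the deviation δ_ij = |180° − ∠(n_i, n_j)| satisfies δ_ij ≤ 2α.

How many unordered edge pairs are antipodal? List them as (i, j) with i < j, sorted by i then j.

count = 7; pairs: (0,2), (0,3), (0,4), (1,3), (1,4), (1,5), (2,5)

α = atan 0.8 = 38.66°;  2α = 77.32°
n_0 = (-0.1981, +0.9802)
n_1 = (-0.9987, -0.0506)
n_2 = (-0.4472, -0.8944)
n_3 = (+0.3537, -0.9354)
n_4 = (+0.9328, -0.3603)
n_5 = (+0.8464, +0.5325)
  (0,1): δ = 98.53°  ·
  (0,2): δ = 37.99°  ✓
  (0,3): δ = 9.29°  ✓
  (0,4): δ = 57.46°  ✓
  (0,5): δ = 110.75°  ·
  (1,2): δ = 119.47°  ·
  (1,3): δ = 72.19°  ✓
  (1,4): δ = 24.02°  ✓
  (1,5): δ = 29.27°  ✓
  (2,3): δ = 132.72°  ·
  (2,4): δ = 84.55°  ·
  (2,5): δ = 31.26°  ✓
  (3,4): δ = 131.83°  ·
  (3,5): δ = 78.54°  ·
  (4,5): δ = 126.71°  ·
antipodal pairs: 7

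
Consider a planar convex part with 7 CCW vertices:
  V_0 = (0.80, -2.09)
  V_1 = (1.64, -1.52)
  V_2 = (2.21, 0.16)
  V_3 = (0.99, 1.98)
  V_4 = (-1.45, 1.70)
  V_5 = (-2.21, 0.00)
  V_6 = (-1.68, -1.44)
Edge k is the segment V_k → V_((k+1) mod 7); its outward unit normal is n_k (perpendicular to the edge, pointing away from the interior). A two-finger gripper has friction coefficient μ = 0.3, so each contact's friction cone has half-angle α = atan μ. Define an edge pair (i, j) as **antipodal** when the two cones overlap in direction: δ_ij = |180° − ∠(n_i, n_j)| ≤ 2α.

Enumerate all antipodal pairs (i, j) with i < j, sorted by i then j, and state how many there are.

α = atan 0.3 = 16.70°;  2α = 33.40°
n_0 = (+0.5615, -0.8275)
n_1 = (+0.9470, -0.3213)
n_2 = (+0.8306, +0.5568)
n_3 = (-0.1140, +0.9935)
n_4 = (-0.9129, +0.4081)
n_5 = (-0.9385, -0.3454)
n_6 = (-0.2535, -0.9673)
  (0,1): δ = 142.90°  ·
  (0,2): δ = 90.32°  ·
  (0,3): δ = 27.61°  ✓
  (0,4): δ = 31.75°  ✓
  (0,5): δ = 76.05°  ·
  (0,6): δ = 131.15°  ·
  (1,2): δ = 127.42°  ·
  (1,3): δ = 64.71°  ·
  (1,4): δ = 5.35°  ✓
  (1,5): δ = 38.95°  ·
  (1,6): δ = 94.05°  ·
  (2,3): δ = 117.29°  ·
  (2,4): δ = 57.92°  ·
  (2,5): δ = 13.63°  ✓
  (2,6): δ = 41.48°  ·
  (3,4): δ = 120.63°  ·
  (3,5): δ = 76.34°  ·
  (3,6): δ = 21.23°  ✓
  (4,5): δ = 135.71°  ·
  (4,6): δ = 80.60°  ·
  (5,6): δ = 124.89°  ·
antipodal pairs: 5

count = 5; pairs: (0,3), (0,4), (1,4), (2,5), (3,6)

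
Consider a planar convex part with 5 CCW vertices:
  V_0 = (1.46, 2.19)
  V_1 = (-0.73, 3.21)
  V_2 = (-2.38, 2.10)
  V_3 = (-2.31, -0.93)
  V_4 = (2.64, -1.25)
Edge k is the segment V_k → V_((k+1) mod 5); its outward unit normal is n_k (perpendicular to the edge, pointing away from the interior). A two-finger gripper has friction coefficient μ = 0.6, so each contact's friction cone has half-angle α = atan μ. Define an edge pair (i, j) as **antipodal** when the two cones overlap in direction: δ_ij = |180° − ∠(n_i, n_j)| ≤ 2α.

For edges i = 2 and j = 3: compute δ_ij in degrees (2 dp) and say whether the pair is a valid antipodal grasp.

δ = 95.02°, invalid

α = atan 0.6 = 30.96°;  2α = 61.93°
edge 2: e_2 = (+0.07, -3.03);  n_2 = (-0.9997, -0.0231)
edge 3: e_3 = (+4.95, -0.32);  n_3 = (-0.0645, -0.9979)
∠(n_2, n_3) = 84.98°
δ = |180° − 84.98°| = 95.02°
95.02° > 2α = 61.93°  →  invalid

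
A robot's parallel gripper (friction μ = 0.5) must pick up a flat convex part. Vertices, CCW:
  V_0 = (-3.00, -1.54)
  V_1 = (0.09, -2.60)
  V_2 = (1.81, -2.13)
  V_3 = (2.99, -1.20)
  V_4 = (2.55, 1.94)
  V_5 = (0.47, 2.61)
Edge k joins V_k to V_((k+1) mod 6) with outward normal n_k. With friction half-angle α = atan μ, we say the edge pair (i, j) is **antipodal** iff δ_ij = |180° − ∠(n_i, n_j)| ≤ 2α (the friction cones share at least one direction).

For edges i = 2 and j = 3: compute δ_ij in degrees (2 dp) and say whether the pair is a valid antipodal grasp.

α = atan 0.5 = 26.57°;  2α = 53.13°
edge 2: e_2 = (+1.18, +0.93);  n_2 = (+0.6190, -0.7854)
edge 3: e_3 = (-0.44, +3.14);  n_3 = (+0.9903, +0.1388)
∠(n_2, n_3) = 59.73°
δ = |180° − 59.73°| = 120.27°
120.27° > 2α = 53.13°  →  invalid

δ = 120.27°, invalid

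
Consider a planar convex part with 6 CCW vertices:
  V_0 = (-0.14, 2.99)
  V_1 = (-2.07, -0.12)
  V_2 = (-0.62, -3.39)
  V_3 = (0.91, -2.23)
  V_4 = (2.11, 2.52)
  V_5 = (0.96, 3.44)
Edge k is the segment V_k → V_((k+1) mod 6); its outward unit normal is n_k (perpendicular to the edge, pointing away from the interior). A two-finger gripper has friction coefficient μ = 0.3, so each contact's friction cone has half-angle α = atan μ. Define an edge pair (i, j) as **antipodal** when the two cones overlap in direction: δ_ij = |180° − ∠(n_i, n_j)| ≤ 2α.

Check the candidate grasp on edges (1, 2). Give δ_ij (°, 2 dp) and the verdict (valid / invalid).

α = atan 0.3 = 16.70°;  2α = 33.40°
edge 1: e_1 = (+1.45, -3.27);  n_1 = (-0.9142, -0.4054)
edge 2: e_2 = (+1.53, +1.16);  n_2 = (+0.6042, -0.7969)
∠(n_1, n_2) = 103.25°
δ = |180° − 103.25°| = 76.75°
76.75° > 2α = 33.40°  →  invalid

δ = 76.75°, invalid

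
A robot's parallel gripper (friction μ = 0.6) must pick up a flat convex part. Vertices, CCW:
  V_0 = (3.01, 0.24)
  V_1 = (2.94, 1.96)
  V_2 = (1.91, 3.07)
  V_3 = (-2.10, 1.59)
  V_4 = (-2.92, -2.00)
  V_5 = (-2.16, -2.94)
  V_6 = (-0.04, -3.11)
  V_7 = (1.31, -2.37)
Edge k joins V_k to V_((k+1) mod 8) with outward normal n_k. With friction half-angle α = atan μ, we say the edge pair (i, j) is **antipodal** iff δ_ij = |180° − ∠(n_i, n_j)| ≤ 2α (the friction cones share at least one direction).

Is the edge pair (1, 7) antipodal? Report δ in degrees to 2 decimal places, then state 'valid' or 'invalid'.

α = atan 0.6 = 30.96°;  2α = 61.93°
edge 1: e_1 = (-1.03, +1.11);  n_1 = (+0.7330, +0.6802)
edge 7: e_7 = (+1.70, +2.61);  n_7 = (+0.8379, -0.5458)
∠(n_1, n_7) = 75.94°
δ = |180° − 75.94°| = 104.06°
104.06° > 2α = 61.93°  →  invalid

δ = 104.06°, invalid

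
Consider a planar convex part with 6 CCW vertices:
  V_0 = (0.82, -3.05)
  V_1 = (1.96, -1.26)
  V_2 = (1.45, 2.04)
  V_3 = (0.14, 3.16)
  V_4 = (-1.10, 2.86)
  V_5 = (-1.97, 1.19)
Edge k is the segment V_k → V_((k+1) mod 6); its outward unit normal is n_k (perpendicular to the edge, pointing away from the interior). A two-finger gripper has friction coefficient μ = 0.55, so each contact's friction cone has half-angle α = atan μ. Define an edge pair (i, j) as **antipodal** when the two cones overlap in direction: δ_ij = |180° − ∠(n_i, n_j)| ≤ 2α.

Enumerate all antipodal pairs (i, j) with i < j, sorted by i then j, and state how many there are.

α = atan 0.55 = 28.81°;  2α = 57.62°
n_0 = (+0.8435, -0.5372)
n_1 = (+0.9883, +0.1527)
n_2 = (+0.6498, +0.7601)
n_3 = (-0.2352, +0.9720)
n_4 = (-0.8869, +0.4620)
n_5 = (-0.8354, -0.5497)
  (0,1): δ = 138.72°  ·
  (0,2): δ = 98.04°  ·
  (0,3): δ = 43.91°  ✓
  (0,4): δ = 4.97°  ✓
  (0,5): δ = 65.84°  ·
  (1,2): δ = 139.31°  ·
  (1,3): δ = 85.18°  ·
  (1,4): δ = 36.30°  ✓
  (1,5): δ = 24.56°  ✓
  (2,3): δ = 125.87°  ·
  (2,4): δ = 76.99°  ·
  (2,5): δ = 16.13°  ✓
  (3,4): δ = 131.12°  ·
  (3,5): δ = 70.25°  ·
  (4,5): δ = 119.14°  ·
antipodal pairs: 5

count = 5; pairs: (0,3), (0,4), (1,4), (1,5), (2,5)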